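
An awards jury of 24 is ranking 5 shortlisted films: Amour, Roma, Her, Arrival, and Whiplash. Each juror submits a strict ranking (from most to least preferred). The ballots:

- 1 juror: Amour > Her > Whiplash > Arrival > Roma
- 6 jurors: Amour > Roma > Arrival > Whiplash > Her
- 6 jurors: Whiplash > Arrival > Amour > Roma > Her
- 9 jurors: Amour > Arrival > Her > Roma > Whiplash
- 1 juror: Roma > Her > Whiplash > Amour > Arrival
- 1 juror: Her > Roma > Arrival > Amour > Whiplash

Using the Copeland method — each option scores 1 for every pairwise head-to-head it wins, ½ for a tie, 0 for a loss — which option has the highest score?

Amour

Amour: beats Roma, Her, Arrival, and Whiplash → score 4.
Roma: beats Her and Whiplash; loses to Amour and Arrival → score 2.
Her: ties Whiplash; loses to Amour, Roma, and Arrival → score 0.5.
Arrival: beats Roma, Her, and Whiplash; loses to Amour → score 3.
Whiplash: ties Her; loses to Amour, Roma, and Arrival → score 0.5.
Amour has the best pairwise record.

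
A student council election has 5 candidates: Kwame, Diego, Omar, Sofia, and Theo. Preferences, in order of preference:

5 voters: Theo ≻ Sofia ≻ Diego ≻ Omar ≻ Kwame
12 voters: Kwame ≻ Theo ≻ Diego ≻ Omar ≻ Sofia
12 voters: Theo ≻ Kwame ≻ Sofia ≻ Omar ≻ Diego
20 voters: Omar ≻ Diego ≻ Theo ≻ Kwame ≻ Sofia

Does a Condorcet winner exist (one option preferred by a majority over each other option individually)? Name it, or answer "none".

Theo vs Kwame: 37–12 for Theo.
Theo vs Diego: 29–20 for Theo.
Theo vs Omar: 29–20 for Theo.
Theo vs Sofia: 49–0 for Theo.
Theo beats every other option head-to-head.

Theo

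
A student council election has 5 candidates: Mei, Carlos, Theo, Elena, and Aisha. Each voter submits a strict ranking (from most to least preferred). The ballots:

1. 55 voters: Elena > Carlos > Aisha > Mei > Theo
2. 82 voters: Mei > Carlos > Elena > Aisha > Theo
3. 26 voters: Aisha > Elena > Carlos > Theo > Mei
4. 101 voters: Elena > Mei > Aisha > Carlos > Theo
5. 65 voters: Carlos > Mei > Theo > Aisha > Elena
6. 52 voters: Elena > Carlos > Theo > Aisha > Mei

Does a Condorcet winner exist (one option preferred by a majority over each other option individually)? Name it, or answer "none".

Elena

Elena vs Mei: 234–147 for Elena.
Elena vs Carlos: 234–147 for Elena.
Elena vs Theo: 316–65 for Elena.
Elena vs Aisha: 290–91 for Elena.
Elena beats every other option head-to-head.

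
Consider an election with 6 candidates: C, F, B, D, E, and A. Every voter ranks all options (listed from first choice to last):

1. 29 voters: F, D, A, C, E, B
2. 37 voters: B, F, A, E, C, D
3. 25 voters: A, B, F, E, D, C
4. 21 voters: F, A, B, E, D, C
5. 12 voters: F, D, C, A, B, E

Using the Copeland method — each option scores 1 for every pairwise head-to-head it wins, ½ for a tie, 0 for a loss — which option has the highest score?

F

C: loses to F, B, D, E, and A → score 0.
F: beats C, D, E, and A; ties B → score 4.5.
B: beats C, D, and E; ties F; loses to A → score 3.5.
D: beats C; loses to F, B, E, and A → score 1.
E: beats C and D; loses to F, B, and A → score 2.
A: beats C, B, D, and E; loses to F → score 4.
F has the best pairwise record.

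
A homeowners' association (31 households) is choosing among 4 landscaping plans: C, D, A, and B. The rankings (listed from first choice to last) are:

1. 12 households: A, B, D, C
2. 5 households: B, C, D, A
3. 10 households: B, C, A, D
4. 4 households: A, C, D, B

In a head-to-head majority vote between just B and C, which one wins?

B

Voters preferring B to C: 27; preferring C to B: 4.
B wins the head-to-head.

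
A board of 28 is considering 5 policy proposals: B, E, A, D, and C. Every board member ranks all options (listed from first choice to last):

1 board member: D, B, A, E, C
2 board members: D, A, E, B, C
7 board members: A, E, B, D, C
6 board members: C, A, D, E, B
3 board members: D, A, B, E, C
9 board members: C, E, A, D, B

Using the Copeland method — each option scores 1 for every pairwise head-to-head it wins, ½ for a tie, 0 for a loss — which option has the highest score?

B: loses to E, A, D, and C → score 0.
E: beats B and D; loses to A and C → score 2.
A: beats B, E, and D; loses to C → score 3.
D: beats B; loses to E, A, and C → score 1.
C: beats B, E, A, and D → score 4.
C has the best pairwise record.

C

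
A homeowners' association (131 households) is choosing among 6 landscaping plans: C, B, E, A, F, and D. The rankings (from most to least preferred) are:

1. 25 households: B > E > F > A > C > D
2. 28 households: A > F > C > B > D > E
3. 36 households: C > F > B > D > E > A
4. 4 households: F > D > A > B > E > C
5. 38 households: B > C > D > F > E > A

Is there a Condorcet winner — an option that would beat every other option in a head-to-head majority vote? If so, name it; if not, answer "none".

Checking pairwise contests:
B beats C 67–64.
F beats B 68–63.
C beats E 102–29.
C beats A 74–57.
C beats F 74–57.
C beats D 127–4.
Every option loses at least one head-to-head, so there is no Condorcet winner.

none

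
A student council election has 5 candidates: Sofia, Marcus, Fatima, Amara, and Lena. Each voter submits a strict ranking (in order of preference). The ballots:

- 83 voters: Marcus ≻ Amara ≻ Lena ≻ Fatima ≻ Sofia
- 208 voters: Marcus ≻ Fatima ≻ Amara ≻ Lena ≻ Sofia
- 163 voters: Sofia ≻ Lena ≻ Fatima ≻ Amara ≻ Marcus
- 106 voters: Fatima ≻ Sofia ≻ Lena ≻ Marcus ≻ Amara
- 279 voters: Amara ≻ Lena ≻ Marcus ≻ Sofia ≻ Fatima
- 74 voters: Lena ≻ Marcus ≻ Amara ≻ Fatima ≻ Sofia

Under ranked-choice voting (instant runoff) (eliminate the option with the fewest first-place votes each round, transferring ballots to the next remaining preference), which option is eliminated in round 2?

Round 1: Sofia 163, Marcus 291, Fatima 106, Amara 279, Lena 74. Eliminate Lena.
Round 2: Sofia 163, Marcus 365, Fatima 106, Amara 279. Eliminate Fatima.

Fatima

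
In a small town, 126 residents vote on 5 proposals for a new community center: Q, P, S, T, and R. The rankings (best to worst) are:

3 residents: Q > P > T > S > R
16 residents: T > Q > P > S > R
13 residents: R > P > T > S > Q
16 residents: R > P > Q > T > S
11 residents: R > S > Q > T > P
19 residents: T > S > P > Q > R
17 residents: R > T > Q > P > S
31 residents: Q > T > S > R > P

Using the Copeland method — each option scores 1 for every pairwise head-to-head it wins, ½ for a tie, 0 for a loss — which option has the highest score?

Q: beats P, S, and R; loses to T → score 3.
P: beats S; loses to Q, T, and R → score 1.
S: beats R; loses to Q, P, and T → score 1.
T: beats Q, P, S, and R → score 4.
R: beats P; loses to Q, S, and T → score 1.
T has the best pairwise record.

T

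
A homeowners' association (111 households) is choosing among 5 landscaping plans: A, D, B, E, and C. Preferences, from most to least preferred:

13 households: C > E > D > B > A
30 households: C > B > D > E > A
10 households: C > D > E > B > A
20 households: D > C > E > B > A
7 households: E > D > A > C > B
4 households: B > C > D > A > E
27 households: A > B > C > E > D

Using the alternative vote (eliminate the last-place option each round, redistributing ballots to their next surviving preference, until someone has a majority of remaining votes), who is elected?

Round 1: A 27, D 20, B 4, E 7, C 53. Eliminate B.
Round 2: A 27, D 20, E 7, C 57. C has a majority.

C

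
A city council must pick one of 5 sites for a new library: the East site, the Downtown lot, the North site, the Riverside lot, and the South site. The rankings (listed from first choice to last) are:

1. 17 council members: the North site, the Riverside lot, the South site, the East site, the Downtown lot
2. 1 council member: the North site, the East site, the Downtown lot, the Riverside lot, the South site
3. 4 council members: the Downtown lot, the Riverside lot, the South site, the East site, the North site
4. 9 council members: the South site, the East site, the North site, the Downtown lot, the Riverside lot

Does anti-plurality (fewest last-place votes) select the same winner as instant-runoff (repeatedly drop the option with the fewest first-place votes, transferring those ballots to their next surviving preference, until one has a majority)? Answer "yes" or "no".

Anti-plurality — last-place votes: the East site 0, the Downtown lot 17, the North site 4, the Riverside lot 9, the South site 1. Winner: the East site.
Instant-runoff — R1 the East site 0, the Downtown lot 4, the North site 18, the Riverside lot 0, the South site 9 (the North site winner). Winner: the North site.
The two methods disagree.

no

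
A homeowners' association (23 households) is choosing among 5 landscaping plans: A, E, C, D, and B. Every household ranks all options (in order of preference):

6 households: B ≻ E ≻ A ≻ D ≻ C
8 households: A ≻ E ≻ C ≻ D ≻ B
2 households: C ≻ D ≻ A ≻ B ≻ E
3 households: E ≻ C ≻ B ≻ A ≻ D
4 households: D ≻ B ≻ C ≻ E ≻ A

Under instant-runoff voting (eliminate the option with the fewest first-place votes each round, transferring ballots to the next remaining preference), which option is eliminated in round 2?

E

Round 1: A 8, E 3, C 2, D 4, B 6. Eliminate C.
Round 2: A 8, E 3, D 6, B 6. Eliminate E.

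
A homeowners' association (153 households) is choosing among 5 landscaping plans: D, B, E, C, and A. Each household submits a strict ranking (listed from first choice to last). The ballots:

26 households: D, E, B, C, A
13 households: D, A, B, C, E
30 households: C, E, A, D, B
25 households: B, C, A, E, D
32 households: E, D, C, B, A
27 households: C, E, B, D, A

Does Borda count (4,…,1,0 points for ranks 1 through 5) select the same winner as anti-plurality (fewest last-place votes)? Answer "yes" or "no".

yes

Borda — scores: D 309, B 264, E 402, C 406, A 149. Winner: C.
Anti-plurality — last-place votes: D 25, B 30, E 13, C 0, A 85. Winner: C.
The two methods agree.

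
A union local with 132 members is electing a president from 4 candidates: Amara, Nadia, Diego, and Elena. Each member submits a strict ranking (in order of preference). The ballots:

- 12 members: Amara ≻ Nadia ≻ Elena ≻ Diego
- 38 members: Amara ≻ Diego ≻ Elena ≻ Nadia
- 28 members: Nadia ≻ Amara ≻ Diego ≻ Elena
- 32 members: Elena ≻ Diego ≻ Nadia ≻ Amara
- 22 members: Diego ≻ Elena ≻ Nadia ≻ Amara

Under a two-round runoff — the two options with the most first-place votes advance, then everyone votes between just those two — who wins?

Round 1 first-place votes: Amara 50, Nadia 28, Diego 22, Elena 32.
Amara and Elena advance.
Runoff: Amara is preferred to Elena by 78 voters; Elena by 54.
Amara wins the runoff.

Amara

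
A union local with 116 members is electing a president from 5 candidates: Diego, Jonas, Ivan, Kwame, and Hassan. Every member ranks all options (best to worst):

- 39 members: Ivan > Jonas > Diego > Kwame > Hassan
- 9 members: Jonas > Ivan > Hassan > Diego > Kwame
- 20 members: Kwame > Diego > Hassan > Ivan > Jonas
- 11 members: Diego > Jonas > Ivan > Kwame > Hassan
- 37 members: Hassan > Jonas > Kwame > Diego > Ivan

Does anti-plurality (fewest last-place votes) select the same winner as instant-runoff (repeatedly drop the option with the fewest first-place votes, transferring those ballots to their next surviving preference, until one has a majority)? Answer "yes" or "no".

Anti-plurality — last-place votes: Diego 0, Jonas 20, Ivan 37, Kwame 9, Hassan 50. Winner: Diego.
Instant-runoff — R1 Diego 11, Jonas 9, Ivan 39, Kwame 20, Hassan 37 (Jonas out); R2 Diego 11, Ivan 48, Kwame 20, Hassan 37 (Diego out); R3 Ivan 59, Kwame 20, Hassan 37 (Ivan winner). Winner: Ivan.
The two methods disagree.

no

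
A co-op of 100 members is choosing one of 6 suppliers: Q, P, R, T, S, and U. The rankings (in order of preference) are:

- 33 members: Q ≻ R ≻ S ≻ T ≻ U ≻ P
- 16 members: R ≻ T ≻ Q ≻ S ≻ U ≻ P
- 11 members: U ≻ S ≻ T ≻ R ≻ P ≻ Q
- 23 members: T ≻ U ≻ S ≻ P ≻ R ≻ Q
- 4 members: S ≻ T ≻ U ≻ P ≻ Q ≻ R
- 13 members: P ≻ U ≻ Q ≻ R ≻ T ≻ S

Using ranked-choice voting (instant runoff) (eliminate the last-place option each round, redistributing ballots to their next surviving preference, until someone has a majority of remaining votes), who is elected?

T

Round 1: Q 33, P 13, R 16, T 23, S 4, U 11. Eliminate S.
Round 2: Q 33, P 13, R 16, T 27, U 11. Eliminate U.
Round 3: Q 33, P 13, R 16, T 38. Eliminate P.
Round 4: Q 46, R 16, T 38. Eliminate R.
Round 5: Q 46, T 54. T has a majority.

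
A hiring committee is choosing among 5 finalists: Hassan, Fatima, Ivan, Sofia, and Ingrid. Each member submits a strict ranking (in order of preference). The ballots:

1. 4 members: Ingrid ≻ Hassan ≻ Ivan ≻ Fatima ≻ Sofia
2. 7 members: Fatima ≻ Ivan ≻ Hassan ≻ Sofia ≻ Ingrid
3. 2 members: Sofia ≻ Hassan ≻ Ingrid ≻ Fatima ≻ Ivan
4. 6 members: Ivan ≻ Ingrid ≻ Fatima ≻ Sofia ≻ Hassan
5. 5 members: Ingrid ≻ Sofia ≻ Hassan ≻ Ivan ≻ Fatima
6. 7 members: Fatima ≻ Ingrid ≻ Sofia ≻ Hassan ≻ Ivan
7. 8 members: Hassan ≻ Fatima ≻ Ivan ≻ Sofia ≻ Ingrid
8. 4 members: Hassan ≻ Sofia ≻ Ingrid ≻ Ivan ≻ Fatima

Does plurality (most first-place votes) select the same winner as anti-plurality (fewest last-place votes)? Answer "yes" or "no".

no

Plurality — first-place votes: Hassan 12, Fatima 14, Ivan 6, Sofia 2, Ingrid 9. Winner: Fatima.
Anti-plurality — last-place votes: Hassan 6, Fatima 9, Ivan 9, Sofia 4, Ingrid 15. Winner: Sofia.
The two methods disagree.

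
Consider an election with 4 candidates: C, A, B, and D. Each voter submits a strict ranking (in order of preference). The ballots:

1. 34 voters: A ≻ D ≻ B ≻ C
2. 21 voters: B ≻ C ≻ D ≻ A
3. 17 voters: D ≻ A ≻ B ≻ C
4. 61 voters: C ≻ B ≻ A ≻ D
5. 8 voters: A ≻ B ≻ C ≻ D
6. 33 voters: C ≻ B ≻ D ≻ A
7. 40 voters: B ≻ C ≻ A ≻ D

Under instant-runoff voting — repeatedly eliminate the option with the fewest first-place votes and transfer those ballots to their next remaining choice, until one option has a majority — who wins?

Round 1: C 94, A 42, B 61, D 17. Eliminate D.
Round 2: C 94, A 59, B 61. Eliminate A.
Round 3: C 94, B 120. B has a majority.

B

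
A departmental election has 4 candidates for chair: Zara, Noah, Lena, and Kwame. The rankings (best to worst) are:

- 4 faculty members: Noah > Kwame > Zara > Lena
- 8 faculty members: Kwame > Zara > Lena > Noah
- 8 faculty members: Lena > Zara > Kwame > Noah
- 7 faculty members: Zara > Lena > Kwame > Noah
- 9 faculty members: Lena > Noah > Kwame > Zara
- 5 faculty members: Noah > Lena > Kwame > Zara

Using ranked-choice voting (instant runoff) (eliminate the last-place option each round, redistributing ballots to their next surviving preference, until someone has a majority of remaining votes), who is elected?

Lena

Round 1: Zara 7, Noah 9, Lena 17, Kwame 8. Eliminate Zara.
Round 2: Noah 9, Lena 24, Kwame 8. Lena has a majority.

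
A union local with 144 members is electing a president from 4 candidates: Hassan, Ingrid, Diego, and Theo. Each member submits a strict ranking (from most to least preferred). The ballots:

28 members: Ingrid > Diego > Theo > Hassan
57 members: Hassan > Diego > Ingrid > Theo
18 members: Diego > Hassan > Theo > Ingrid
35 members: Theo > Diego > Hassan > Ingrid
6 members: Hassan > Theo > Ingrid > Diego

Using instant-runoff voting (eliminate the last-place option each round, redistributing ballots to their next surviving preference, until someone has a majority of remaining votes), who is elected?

Hassan

Round 1: Hassan 63, Ingrid 28, Diego 18, Theo 35. Eliminate Diego.
Round 2: Hassan 81, Ingrid 28, Theo 35. Hassan has a majority.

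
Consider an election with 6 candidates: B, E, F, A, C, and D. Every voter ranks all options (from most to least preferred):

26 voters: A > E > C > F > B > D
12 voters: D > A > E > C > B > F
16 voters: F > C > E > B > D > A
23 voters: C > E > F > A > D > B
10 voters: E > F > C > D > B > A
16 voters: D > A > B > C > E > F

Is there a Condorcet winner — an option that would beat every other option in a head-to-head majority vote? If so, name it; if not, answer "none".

none

Checking pairwise contests:
E beats B 87–16.
A beats E 54–49.
E beats F 87–16.
D beats A 54–49.
A beats C 54–49.
E beats D 75–28.
Every option loses at least one head-to-head, so there is no Condorcet winner.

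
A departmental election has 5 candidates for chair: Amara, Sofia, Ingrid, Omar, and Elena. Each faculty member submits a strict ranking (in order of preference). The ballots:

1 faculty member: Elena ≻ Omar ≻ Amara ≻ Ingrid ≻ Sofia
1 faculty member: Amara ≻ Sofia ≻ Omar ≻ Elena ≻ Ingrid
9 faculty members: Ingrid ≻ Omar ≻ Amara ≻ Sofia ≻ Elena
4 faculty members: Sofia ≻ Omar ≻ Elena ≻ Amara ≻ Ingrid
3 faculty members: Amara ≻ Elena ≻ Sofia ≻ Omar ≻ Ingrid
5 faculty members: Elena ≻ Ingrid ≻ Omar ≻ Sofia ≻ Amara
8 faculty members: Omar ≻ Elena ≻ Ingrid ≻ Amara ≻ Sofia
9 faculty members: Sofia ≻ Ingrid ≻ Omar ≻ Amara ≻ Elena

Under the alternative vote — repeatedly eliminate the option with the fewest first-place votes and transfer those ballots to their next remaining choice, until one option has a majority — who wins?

Round 1: Amara 4, Sofia 13, Ingrid 9, Omar 8, Elena 6. Eliminate Amara.
Round 2: Sofia 14, Ingrid 9, Omar 8, Elena 9. Eliminate Omar.
Round 3: Sofia 14, Ingrid 9, Elena 17. Eliminate Ingrid.
Round 4: Sofia 23, Elena 17. Sofia has a majority.

Sofia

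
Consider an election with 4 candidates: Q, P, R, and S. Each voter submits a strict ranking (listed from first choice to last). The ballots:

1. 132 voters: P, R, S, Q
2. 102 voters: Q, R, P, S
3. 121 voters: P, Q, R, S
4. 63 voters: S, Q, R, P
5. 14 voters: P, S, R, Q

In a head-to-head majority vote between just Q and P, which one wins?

P

Voters preferring Q to P: 165; preferring P to Q: 267.
P wins the head-to-head.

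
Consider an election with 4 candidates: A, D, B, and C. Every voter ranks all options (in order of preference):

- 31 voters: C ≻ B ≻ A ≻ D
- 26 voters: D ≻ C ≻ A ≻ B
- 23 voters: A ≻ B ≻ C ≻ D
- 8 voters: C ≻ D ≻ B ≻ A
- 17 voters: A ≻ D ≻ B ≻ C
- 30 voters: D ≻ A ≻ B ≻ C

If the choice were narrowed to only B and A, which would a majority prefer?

Voters preferring B to A: 39; preferring A to B: 96.
A wins the head-to-head.

A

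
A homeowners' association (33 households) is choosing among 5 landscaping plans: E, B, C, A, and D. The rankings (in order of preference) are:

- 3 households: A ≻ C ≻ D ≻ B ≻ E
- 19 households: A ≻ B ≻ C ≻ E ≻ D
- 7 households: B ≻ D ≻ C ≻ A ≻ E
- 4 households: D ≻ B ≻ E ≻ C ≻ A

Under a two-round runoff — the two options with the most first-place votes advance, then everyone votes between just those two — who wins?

A

Round 1 first-place votes: E 0, B 7, C 0, A 22, D 4.
A and B advance.
Runoff: A is preferred to B by 22 voters; B by 11.
A wins the runoff.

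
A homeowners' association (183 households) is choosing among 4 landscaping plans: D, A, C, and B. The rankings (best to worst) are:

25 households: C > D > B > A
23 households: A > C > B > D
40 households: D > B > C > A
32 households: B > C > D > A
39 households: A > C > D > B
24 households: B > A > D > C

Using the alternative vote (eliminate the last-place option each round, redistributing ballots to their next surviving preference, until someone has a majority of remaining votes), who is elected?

D

Round 1: D 40, A 62, C 25, B 56. Eliminate C.
Round 2: D 65, A 62, B 56. Eliminate B.
Round 3: D 97, A 86. D has a majority.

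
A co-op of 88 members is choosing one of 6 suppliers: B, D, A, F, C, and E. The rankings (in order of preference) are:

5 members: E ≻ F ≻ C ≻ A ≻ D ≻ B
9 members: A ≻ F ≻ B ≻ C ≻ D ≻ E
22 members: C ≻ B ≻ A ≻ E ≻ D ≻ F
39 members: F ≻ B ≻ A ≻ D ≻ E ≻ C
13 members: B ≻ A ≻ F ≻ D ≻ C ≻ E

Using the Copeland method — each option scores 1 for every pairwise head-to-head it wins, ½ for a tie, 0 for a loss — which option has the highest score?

B: beats D, A, C, and E; loses to F → score 4.
D: beats C and E; loses to B, A, and F → score 2.
A: beats D, C, and E; ties F; loses to B → score 3.5.
F: beats B, D, C, and E; ties A → score 4.5.
C: ties E; loses to B, D, A, and F → score 0.5.
E: ties C; loses to B, D, A, and F → score 0.5.
F has the best pairwise record.

F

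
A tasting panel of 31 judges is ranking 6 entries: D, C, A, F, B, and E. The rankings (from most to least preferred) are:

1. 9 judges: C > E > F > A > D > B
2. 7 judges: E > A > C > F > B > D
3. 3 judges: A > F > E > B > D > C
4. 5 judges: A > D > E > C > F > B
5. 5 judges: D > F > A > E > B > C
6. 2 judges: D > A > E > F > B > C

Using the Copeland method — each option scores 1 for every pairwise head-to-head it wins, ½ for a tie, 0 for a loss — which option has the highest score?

E

D: beats B; loses to C, A, F, and E → score 1.
C: beats D, F, and B; loses to A and E → score 3.
A: beats D, C, F, and B; loses to E → score 4.
F: beats D and B; loses to C, A, and E → score 2.
B: loses to D, C, A, F, and E → score 0.
E: beats D, C, A, F, and B → score 5.
E has the best pairwise record.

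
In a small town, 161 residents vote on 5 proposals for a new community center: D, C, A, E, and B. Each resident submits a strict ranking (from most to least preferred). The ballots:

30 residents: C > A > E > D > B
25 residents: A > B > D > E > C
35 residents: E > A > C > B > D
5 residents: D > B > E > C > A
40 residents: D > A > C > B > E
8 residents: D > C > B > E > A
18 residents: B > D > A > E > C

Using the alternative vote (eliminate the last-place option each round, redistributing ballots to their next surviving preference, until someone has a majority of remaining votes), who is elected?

D

Round 1: D 53, C 30, A 25, E 35, B 18. Eliminate B.
Round 2: D 71, C 30, A 25, E 35. Eliminate A.
Round 3: D 96, C 30, E 35. D has a majority.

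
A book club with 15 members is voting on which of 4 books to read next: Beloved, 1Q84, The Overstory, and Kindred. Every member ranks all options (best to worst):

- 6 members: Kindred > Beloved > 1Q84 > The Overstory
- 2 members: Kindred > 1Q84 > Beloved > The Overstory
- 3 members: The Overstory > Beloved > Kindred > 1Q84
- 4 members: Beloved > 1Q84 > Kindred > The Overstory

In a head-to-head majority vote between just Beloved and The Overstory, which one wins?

Voters preferring Beloved to The Overstory: 12; preferring The Overstory to Beloved: 3.
Beloved wins the head-to-head.

Beloved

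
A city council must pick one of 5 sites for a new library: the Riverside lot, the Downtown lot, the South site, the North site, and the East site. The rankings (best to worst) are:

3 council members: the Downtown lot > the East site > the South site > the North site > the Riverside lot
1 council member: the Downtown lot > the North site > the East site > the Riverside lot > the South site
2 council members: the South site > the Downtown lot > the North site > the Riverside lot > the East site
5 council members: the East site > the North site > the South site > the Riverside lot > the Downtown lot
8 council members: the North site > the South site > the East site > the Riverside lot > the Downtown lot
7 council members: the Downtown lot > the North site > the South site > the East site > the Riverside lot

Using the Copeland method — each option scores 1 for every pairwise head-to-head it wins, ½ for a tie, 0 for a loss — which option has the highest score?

the North site

the Riverside lot: ties the Downtown lot; loses to the South site, the North site, and the East site → score 0.5.
the Downtown lot: ties the Riverside lot, the North site, and the East site; loses to the South site → score 1.5.
the South site: beats the Riverside lot, the Downtown lot, and the East site; loses to the North site → score 3.
the North site: beats the Riverside lot, the South site, and the East site; ties the Downtown lot → score 3.5.
the East site: beats the Riverside lot; ties the Downtown lot; loses to the South site and the North site → score 1.5.
the North site has the best pairwise record.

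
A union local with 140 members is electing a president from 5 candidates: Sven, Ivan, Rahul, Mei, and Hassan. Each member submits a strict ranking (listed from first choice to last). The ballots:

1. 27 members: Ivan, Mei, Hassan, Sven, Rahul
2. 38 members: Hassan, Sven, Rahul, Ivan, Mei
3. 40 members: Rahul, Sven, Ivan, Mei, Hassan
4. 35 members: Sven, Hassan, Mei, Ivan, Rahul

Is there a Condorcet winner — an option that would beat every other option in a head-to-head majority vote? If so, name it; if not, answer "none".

Sven

Sven vs Ivan: 113–27 for Sven.
Sven vs Rahul: 100–40 for Sven.
Sven vs Mei: 113–27 for Sven.
Sven vs Hassan: 75–65 for Sven.
Sven beats every other option head-to-head.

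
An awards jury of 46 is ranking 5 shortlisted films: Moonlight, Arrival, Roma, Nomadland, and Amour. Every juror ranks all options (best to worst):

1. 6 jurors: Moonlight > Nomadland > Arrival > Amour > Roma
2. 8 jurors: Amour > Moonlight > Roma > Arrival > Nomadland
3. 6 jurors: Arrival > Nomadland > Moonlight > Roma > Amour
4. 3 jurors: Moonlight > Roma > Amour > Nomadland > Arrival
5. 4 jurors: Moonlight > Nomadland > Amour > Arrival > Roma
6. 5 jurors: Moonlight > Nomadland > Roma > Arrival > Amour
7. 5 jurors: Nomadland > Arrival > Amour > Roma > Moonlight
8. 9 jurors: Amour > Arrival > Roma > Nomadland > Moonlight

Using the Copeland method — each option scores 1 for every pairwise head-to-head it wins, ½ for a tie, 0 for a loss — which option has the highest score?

Moonlight: beats Arrival, Roma, Nomadland, and Amour → score 4.
Arrival: beats Roma; ties Nomadland; loses to Moonlight and Amour → score 1.5.
Roma: loses to Moonlight, Arrival, Nomadland, and Amour → score 0.
Nomadland: beats Roma and Amour; ties Arrival; loses to Moonlight → score 2.5.
Amour: beats Arrival and Roma; loses to Moonlight and Nomadland → score 2.
Moonlight has the best pairwise record.

Moonlight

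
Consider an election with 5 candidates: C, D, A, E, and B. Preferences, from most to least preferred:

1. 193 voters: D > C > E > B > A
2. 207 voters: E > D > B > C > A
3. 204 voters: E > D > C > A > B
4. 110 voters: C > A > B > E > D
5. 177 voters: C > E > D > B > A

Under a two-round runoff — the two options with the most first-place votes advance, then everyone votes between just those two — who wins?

C

Round 1 first-place votes: C 287, D 193, A 0, E 411, B 0.
E and C advance.
Runoff: E is preferred to C by 411 voters; C by 480.
C wins the runoff.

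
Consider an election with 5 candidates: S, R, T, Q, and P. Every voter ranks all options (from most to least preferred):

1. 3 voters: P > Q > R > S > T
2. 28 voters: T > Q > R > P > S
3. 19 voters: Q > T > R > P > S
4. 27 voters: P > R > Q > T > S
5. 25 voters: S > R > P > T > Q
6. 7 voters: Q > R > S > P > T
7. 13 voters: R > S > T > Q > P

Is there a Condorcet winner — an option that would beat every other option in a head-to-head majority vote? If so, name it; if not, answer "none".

R vs S: 97–25 for R.
R vs T: 75–47 for R.
R vs Q: 65–57 for R.
R vs P: 92–30 for R.
R beats every other option head-to-head.

R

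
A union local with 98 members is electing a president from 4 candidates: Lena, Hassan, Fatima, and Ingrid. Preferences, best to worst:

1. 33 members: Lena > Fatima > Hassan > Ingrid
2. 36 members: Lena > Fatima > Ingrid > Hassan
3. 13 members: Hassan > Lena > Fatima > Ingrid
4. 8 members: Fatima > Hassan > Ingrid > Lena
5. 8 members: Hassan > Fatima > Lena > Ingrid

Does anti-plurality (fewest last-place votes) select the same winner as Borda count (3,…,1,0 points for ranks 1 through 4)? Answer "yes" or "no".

Anti-plurality — last-place votes: Lena 8, Hassan 36, Fatima 0, Ingrid 54. Winner: Fatima.
Borda — scores: Lena 241, Hassan 112, Fatima 191, Ingrid 44. Winner: Lena.
The two methods disagree.

no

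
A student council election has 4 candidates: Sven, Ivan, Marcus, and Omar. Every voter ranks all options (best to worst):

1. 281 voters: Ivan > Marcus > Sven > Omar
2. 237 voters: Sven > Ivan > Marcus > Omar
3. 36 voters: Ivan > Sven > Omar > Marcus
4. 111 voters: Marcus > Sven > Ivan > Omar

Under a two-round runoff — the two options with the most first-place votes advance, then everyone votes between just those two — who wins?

Sven

Round 1 first-place votes: Sven 237, Ivan 317, Marcus 111, Omar 0.
Ivan and Sven advance.
Runoff: Ivan is preferred to Sven by 317 voters; Sven by 348.
Sven wins the runoff.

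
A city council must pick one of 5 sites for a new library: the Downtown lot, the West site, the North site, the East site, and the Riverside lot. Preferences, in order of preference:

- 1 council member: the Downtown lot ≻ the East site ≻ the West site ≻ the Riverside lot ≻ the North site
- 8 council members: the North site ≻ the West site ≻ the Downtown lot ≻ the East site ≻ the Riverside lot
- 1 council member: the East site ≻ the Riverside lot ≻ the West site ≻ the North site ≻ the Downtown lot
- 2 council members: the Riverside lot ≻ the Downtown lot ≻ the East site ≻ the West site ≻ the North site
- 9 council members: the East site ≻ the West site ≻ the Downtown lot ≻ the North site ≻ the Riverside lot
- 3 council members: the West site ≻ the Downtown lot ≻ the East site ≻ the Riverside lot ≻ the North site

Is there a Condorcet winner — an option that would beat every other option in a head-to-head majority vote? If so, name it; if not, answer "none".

Checking pairwise contests:
the West site beats the Downtown lot 21–3.
the East site beats the West site 13–11.
the Downtown lot beats the North site 15–9.
the Downtown lot beats the East site 14–10.
the Downtown lot beats the Riverside lot 21–3.
Every option loses at least one head-to-head, so there is no Condorcet winner.

none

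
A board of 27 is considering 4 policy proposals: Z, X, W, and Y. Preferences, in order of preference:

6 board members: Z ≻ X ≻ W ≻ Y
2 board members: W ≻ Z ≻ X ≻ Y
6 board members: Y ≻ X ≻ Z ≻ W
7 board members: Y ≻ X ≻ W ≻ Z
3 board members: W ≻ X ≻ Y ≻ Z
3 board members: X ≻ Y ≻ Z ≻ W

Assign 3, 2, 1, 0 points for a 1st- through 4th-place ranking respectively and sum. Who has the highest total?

X

Z: 6·3 + 2·2 + 6·1 + 7·0 + 3·0 + 3·1 = 31
X: 6·2 + 2·1 + 6·2 + 7·2 + 3·2 + 3·3 = 55
W: 6·1 + 2·3 + 6·0 + 7·1 + 3·3 + 3·0 = 28
Y: 6·0 + 2·0 + 6·3 + 7·3 + 3·1 + 3·2 = 48
X has the highest Borda score (55).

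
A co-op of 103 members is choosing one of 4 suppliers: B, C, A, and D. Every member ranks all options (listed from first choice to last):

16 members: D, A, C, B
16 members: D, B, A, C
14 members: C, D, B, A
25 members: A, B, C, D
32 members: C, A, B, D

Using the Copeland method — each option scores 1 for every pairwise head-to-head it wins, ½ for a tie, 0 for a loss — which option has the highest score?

B: beats D; loses to C and A → score 1.
C: beats B and D; loses to A → score 2.
A: beats B, C, and D → score 3.
D: loses to B, C, and A → score 0.
A has the best pairwise record.

A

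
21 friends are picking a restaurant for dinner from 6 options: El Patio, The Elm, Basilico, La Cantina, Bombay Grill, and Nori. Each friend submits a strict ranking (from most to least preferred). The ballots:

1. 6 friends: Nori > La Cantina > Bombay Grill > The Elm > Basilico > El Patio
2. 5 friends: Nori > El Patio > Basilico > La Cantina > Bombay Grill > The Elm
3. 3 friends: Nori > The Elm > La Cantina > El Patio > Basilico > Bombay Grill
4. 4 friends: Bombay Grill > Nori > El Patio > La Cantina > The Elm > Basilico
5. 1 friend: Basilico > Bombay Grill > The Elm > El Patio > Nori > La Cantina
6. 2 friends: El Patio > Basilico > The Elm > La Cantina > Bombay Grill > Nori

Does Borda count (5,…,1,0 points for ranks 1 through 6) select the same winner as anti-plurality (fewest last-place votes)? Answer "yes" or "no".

no

Borda — scores: El Patio 50, The Elm 37, Basilico 37, La Cantina 55, Bombay Grill 49, Nori 87. Winner: Nori.
Anti-plurality — last-place votes: El Patio 6, The Elm 5, Basilico 4, La Cantina 1, Bombay Grill 3, Nori 2. Winner: La Cantina.
The two methods disagree.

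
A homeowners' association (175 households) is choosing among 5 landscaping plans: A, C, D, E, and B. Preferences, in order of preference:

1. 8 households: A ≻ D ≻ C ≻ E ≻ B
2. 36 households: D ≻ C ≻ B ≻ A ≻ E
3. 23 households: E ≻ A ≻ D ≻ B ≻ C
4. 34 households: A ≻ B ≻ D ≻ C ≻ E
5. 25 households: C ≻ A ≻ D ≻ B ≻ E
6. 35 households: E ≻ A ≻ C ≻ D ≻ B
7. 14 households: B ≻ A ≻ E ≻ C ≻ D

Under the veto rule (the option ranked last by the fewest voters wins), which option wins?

Last-place votes: A 0, C 23, D 14, E 95, B 43.
A is ranked last by the fewest voters, so A wins.

A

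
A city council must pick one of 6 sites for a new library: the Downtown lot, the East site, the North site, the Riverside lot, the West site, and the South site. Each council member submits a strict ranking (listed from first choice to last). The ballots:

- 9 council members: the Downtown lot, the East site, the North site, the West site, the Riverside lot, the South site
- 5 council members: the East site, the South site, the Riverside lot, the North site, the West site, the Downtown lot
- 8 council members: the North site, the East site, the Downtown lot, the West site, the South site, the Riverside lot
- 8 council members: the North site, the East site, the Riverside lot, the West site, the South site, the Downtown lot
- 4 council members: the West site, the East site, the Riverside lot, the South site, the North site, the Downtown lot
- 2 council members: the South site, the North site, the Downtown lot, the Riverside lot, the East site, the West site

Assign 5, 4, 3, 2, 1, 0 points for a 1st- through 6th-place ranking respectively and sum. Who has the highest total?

the Downtown lot: 9·5 + 5·0 + 8·3 + 8·0 + 4·0 + 2·3 = 75
the East site: 9·4 + 5·5 + 8·4 + 8·4 + 4·4 + 2·1 = 143
the North site: 9·3 + 5·2 + 8·5 + 8·5 + 4·1 + 2·4 = 129
the Riverside lot: 9·1 + 5·3 + 8·0 + 8·3 + 4·3 + 2·2 = 64
the West site: 9·2 + 5·1 + 8·2 + 8·2 + 4·5 + 2·0 = 75
the South site: 9·0 + 5·4 + 8·1 + 8·1 + 4·2 + 2·5 = 54
the East site has the highest Borda score (143).

the East site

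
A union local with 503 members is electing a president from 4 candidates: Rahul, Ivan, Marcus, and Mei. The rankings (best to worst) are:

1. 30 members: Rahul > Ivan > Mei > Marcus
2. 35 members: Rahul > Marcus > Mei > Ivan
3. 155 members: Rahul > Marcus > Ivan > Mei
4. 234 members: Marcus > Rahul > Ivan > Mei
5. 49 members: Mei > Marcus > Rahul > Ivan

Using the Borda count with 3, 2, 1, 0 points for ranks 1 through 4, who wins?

Marcus

Rahul: 30·3 + 35·3 + 155·3 + 234·2 + 49·1 = 1177
Ivan: 30·2 + 35·0 + 155·1 + 234·1 + 49·0 = 449
Marcus: 30·0 + 35·2 + 155·2 + 234·3 + 49·2 = 1180
Mei: 30·1 + 35·1 + 155·0 + 234·0 + 49·3 = 212
Marcus has the highest Borda score (1180).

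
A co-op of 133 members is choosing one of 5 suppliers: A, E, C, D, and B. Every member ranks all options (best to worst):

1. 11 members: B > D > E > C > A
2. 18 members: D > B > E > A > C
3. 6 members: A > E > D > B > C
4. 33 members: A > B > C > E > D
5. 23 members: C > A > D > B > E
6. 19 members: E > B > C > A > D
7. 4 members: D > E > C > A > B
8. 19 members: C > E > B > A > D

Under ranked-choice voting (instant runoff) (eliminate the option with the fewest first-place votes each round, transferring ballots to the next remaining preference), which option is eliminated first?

B

Round 1: A 39, E 19, C 42, D 22, B 11. Eliminate B.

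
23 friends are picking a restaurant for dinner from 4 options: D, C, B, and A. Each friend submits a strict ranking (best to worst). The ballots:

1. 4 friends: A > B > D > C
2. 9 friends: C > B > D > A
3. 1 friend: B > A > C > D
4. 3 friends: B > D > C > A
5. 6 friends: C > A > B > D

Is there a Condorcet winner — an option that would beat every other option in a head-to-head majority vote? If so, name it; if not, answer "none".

C vs D: 16–7 for C.
C vs B: 15–8 for C.
C vs A: 18–5 for C.
C beats every other option head-to-head.

C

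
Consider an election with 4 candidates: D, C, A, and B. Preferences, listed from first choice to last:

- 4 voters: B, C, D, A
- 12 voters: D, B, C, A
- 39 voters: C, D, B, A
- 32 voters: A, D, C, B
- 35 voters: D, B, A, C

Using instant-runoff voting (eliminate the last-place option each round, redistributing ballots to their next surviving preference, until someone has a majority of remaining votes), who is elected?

D

Round 1: D 47, C 39, A 32, B 4. Eliminate B.
Round 2: D 47, C 43, A 32. Eliminate A.
Round 3: D 79, C 43. D has a majority.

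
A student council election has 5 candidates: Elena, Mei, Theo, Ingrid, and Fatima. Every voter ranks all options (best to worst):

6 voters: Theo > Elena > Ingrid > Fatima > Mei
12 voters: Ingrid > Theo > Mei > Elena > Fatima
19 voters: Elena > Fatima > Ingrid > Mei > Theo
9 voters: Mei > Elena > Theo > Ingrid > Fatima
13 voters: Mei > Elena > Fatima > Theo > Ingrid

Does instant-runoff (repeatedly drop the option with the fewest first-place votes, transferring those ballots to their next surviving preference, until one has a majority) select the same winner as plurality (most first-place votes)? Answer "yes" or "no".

Instant-runoff — R1 Elena 19, Mei 22, Theo 6, Ingrid 12, Fatima 0 (Fatima out); R2 Elena 19, Mei 22, Theo 6, Ingrid 12 (Theo out); R3 Elena 25, Mei 22, Ingrid 12 (Ingrid out); R4 Elena 25, Mei 34 (Mei winner). Winner: Mei.
Plurality — first-place votes: Elena 19, Mei 22, Theo 6, Ingrid 12, Fatima 0. Winner: Mei.
The two methods agree.

yes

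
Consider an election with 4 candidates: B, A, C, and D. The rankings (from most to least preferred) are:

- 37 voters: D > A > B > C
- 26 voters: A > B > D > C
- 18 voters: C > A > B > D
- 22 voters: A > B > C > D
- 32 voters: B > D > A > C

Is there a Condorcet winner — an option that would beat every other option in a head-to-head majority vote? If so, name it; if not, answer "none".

Checking pairwise contests:
A beats B 103–32.
D beats A 69–66.
B beats C 117–18.
B beats D 98–37.
Every option loses at least one head-to-head, so there is no Condorcet winner.

none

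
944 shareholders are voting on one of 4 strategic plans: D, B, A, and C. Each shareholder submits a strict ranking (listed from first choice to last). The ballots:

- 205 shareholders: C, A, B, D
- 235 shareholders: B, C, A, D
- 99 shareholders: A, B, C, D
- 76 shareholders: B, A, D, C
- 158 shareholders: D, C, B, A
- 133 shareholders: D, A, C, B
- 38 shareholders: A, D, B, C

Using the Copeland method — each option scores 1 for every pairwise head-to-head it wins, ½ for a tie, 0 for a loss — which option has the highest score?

D: loses to B, A, and C → score 0.
B: beats D; loses to A and C → score 1.
A: beats D and B; loses to C → score 2.
C: beats D, B, and A → score 3.
C has the best pairwise record.

C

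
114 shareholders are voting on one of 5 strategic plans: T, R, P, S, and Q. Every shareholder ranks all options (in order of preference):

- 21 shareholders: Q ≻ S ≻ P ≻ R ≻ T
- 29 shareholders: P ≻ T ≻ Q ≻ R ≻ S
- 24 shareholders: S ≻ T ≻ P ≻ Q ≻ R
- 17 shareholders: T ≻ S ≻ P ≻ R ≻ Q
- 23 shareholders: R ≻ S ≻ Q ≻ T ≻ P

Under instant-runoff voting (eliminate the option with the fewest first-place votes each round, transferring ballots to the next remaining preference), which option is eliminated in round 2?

Round 1: T 17, R 23, P 29, S 24, Q 21. Eliminate T.
Round 2: R 23, P 29, S 41, Q 21. Eliminate Q.

Q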